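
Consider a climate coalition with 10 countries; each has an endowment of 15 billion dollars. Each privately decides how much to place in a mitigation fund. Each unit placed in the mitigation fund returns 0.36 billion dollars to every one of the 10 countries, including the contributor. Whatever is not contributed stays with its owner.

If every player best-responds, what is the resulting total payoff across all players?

The private return per contributed unit is 0.36 < 1, so contributing 0 is dominant for every player. At the Nash equilibrium everyone keeps their 15, and the group total is 10 × 15 = 150.

150.00 billion dollars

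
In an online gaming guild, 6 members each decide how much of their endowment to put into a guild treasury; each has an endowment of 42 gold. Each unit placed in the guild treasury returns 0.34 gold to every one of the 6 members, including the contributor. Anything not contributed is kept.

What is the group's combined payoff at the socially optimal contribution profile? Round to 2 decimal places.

Each contributed unit returns 2.040 to the group as a whole (0.34 to each of 6 players), which exceeds 1, so the social optimum is full contribution: group total = 2.040 × 252 = 514.08.

514.08 gold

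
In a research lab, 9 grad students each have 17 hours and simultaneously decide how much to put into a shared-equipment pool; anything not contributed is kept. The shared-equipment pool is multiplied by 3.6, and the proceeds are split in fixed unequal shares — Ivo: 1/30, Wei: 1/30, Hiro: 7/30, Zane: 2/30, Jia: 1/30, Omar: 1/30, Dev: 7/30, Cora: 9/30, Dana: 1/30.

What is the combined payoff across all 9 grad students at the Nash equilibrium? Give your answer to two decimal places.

197.20 hours

For player j, contributing a unit is worthwhile iff 3.6 × (j's share) ≥ 1, i.e. iff j's share is at least 0.2778.
Only Cora (9/30) clears that bar, contributing 17; the remaining 8 contribute 0. Total contributed: 17.
The shared-equipment pool pays out 3.6 × 17 = 61.20 in total (split across the unequal shares, but the aggregate is all that matters for the group sum).
The 8 free-riders keep 17 each, adding 136. Group total = 136 + 61.20 = 197.20.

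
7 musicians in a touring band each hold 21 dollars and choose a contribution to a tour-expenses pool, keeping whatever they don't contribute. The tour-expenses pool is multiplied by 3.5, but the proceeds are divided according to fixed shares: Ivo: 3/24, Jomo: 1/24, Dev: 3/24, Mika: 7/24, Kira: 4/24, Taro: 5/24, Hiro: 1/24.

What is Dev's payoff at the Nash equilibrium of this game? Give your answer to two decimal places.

30.19 dollars

Player j's private return per contributed unit is 3.5 × (j's share). Contributing is weakly dominant for j when that share is at least 1/3.5 = 0.2857, and contributing 0 is dominant otherwise.
The only share above 0.2857 is Mika's 7/24, contributing 21; the remaining 6 contribute 0. Total contributed: 21.
Dev keeps 21 and receives 3.5 × 21 × 3/24 = 9.19 from the tour-expenses pool, for a payoff of 30.19.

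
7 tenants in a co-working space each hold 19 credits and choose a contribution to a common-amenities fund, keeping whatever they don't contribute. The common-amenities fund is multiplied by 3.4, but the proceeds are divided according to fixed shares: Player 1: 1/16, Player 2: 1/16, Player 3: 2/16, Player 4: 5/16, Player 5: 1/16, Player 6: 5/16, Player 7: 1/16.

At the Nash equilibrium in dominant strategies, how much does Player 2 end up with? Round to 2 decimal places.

27.08 credits

Player j's private return per contributed unit is 3.4 × (j's share). Contributing is weakly dominant for j when that share is at least 1/3.4 = 0.2941, and contributing 0 is dominant otherwise.
The shares above 0.2941 belong to Player 4 and Player 6, contributing 19 each; the remaining 5 contribute 0. Total contributed: 38.
Player 2 keeps 19 and receives 3.4 × 38 × 1/16 = 8.08 from the common-amenities fund, for a payoff of 27.08.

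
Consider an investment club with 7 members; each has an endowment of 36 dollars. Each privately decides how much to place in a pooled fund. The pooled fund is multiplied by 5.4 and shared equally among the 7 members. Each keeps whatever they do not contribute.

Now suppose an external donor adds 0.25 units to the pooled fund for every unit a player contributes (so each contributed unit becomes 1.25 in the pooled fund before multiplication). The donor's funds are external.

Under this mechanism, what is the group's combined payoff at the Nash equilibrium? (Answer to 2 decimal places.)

252.00 dollars

The effective private return is 5.4 × 1.25 / 7 = 0.9643, which is still under 1, so the mechanism doesn't change anyone's dominant strategy: zero contribution.
At the Nash equilibrium no one contributes; group total payoff = 7 × 36 = 252.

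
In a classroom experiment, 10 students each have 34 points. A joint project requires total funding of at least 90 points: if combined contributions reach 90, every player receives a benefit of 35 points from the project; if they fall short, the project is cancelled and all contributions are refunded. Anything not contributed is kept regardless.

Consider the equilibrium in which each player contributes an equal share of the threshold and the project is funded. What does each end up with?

Equal share of the threshold: 90/10 = 9.
At this profile no one gains by cutting their contribution: any cut drops the total below 90, the project is cancelled, contributions are refunded, and the deviator ends with 34, which is less than 34 − 9 + 35 = 60. Contributing more than 9 just wastes the excess. So contributing exactly 9 is a best response.
Each player's payoff: 34 − 9 + 35 = 60.

60 points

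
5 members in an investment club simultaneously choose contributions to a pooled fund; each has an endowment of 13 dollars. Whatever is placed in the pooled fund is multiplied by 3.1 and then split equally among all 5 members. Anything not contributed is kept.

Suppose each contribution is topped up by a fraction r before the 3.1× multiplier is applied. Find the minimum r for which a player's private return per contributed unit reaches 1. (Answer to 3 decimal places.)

0.613

With matching at rate r, one contributed unit becomes (1 + r) in the pooled fund and returns 3.1 × (1 + r) / 5 to the contributor.
Setting this equal to 1: 1 + r = 5/3.1 = 1.6129.
So the minimum matching rate is r = 1.6129 − 1 = 0.613.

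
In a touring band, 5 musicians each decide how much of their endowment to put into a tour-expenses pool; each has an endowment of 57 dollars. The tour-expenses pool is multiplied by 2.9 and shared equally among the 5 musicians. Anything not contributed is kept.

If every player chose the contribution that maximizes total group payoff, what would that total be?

Each contributed unit returns 2.900 to the group as a whole (0.5800 to each of 5 players), which exceeds 1, so the social optimum is full contribution: group total = 2.900 × 285 = 826.50.

826.50 dollars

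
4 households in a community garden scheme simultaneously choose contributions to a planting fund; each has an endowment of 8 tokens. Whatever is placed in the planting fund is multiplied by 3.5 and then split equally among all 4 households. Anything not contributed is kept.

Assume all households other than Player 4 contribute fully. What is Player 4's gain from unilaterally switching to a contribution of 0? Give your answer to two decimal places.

1.00 tokens

Switching from a contribution of 8 to 0 lets Player 4 keep an extra 8 tokens, but lowers the planting fund by 8, which costs Player 4 their own share of that drop: 3.5/4 × 8 = 7.00.
Net gain = 8 − 7.00 = 1.00. The private return per contributed unit (0.8750) is below 1, so free-riding is indeed the best response regardless of what the others do.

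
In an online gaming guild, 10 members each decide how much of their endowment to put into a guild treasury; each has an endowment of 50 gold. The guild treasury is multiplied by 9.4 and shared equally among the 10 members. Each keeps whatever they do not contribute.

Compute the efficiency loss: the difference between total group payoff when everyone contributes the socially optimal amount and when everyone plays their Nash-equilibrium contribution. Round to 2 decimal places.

4200.00 gold

Each contributed unit returns 9.4/10 = 0.9400 to its contributor — below 1 — so contributing 0 is dominant for every player. At the Nash equilibrium everyone keeps their 50, and the group total is 10 × 50 = 500.
Each contributed unit returns 9.400 to the group as a whole (0.9400 to each of 10 players), which exceeds 1, so the social optimum is full contribution: group total = 9.400 × 500 = 4700.00.
Efficiency loss = 4700.00 − 500 = 4200.00.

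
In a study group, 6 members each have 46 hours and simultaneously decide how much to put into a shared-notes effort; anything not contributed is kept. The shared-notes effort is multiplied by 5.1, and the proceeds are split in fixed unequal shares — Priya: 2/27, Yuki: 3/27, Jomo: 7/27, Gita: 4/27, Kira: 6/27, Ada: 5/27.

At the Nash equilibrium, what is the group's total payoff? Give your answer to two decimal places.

A player with share s gets back 5.1·s per unit contributed, so full contribution is dominant for anyone with s > 1/5.1 = 0.1961 and zero contribution is dominant for anyone below.
The shares above 0.1961 belong to Jomo and Kira, contributing 46 each; the remaining 4 contribute 0. Total contributed: 92.
The shared-notes effort pays out 5.1 × 92 = 469.20 in total (split across the unequal shares, but the aggregate is all that matters for the group sum).
The 4 free-riders keep 46 each, adding 184. Group total = 184 + 469.20 = 653.20.

653.20 hours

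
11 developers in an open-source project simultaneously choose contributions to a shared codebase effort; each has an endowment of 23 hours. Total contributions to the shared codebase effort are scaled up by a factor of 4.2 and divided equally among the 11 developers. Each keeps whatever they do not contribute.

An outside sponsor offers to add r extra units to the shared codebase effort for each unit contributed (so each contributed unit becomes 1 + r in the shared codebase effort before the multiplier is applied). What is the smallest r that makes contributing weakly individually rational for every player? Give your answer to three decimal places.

With matching at rate r, one contributed unit becomes (1 + r) in the shared codebase effort and returns 4.2 × (1 + r) / 11 to the contributor.
Setting this equal to 1: 1 + r = 11/4.2 = 2.6190.
So the minimum matching rate is r = 2.6190 − 1 = 1.619.

1.619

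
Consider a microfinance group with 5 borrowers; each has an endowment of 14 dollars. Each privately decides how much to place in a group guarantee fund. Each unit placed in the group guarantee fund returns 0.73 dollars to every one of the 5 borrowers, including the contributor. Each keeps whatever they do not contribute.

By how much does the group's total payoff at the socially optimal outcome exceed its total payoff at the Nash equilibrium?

185.50 dollars

The private return per contributed unit is 0.73 < 1, so contributing 0 is dominant for every player. At the Nash equilibrium everyone keeps their 14, and the group total is 5 × 14 = 70.
Each contributed unit returns 3.650 to the group as a whole (0.73 to each of 5 players), which exceeds 1, so the social optimum is full contribution: group total = 3.650 × 70 = 255.50.
Efficiency loss = 255.50 − 70 = 185.50.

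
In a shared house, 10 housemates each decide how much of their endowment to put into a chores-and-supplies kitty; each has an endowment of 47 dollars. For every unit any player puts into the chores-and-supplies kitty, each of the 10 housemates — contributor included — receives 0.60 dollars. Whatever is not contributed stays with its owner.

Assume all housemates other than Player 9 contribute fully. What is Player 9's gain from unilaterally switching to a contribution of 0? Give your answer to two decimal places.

Switching from a contribution of 47 to 0 lets Player 9 keep an extra 47 dollars, but lowers the chores-and-supplies kitty by 47, which costs Player 9 their own share of that drop: 0.60 × 47 = 28.20.
Net gain = 47 − 28.20 = 18.80. The private return per contributed unit (0.60) is below 1, so free-riding is indeed the best response regardless of what the others do.

18.80 dollars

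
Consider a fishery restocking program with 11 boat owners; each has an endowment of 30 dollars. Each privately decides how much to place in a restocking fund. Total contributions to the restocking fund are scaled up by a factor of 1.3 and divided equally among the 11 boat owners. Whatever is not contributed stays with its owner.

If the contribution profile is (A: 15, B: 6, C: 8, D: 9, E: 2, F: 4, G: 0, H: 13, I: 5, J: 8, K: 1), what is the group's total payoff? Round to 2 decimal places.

Total contributed: 15 + 6 + 8 + 9 + 2 + 4 + 0 + 13 + 5 + 8 + 1 = 71; total kept: 11 × 30 − 71 = 259.
The restocking fund pays out 1.3 × 71 = 92.30 in aggregate.
Group total = 259 + 92.30 = 351.30.

351.30 dollars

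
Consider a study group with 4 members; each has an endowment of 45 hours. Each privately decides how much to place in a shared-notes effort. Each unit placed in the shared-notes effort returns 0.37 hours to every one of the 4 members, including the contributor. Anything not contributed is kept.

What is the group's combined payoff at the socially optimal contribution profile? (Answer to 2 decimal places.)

266.40 hours

Each contributed unit returns 1.480 to the group as a whole (0.37 to each of 4 players), which exceeds 1, so the social optimum is full contribution: group total = 1.480 × 180 = 266.40.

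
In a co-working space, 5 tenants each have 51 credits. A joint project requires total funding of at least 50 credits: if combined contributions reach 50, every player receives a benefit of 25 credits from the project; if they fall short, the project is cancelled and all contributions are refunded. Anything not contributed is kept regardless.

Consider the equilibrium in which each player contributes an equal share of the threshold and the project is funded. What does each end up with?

66 credits

Equal share of the threshold: 50/5 = 10.
At this profile no one gains by cutting their contribution: any cut drops the total below 50, the project is cancelled, contributions are refunded, and the deviator ends with 51, which is less than 51 − 10 + 25 = 66. Contributing more than 10 just wastes the excess. So contributing exactly 10 is a best response.
Each player's payoff: 51 − 10 + 25 = 66.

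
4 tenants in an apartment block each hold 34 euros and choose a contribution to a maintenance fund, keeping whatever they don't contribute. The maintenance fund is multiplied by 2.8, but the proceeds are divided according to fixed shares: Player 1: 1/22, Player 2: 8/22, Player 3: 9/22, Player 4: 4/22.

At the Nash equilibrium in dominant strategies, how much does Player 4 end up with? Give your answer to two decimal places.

68.62 euros

Each unit j contributes comes back to j as 2.8 × (j's share), so j prefers to contribute only if that share exceeds 1/2.8 = 0.3571; otherwise keeping the unit dominates.
Player 2 and Player 3 are above the threshold, contributing 34 each; the remaining 2 contribute 0. Total contributed: 68.
Player 4 keeps 34 and receives 2.8 × 68 × 4/22 = 34.62 from the maintenance fund, for a payoff of 68.62.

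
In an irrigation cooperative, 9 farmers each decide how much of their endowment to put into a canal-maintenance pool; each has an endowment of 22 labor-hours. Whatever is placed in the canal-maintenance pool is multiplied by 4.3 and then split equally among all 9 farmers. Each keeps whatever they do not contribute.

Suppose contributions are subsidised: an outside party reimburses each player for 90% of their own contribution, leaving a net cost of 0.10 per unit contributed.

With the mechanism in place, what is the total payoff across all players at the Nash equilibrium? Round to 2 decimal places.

1029.60 labor-hours

With the mechanism, a contributed unit returns (4.3/9) / 0.10 = 4.7778 per unit of net cost to the contributor — now above 1 — so contributing fully is weakly dominant for every player.
At the Nash equilibrium everyone contributes 22. Group total payoff = 9 × (22 × 0.90 + 4.3 × 22) = 1029.60.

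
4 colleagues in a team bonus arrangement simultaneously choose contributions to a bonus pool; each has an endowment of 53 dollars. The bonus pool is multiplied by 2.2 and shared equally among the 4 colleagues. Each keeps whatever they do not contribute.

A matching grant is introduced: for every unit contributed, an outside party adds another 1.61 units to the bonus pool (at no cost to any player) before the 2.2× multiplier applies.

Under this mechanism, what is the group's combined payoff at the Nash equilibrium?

1217.30 dollars

Under the mechanism each unit contributed yields 2.2 × 2.61 / 4 = 1.4355 back to its contributor per unit of net cost, which exceeds 1, making full contribution the dominant choice for everyone.
At the Nash equilibrium everyone contributes 53. Group total payoff = 2.2 × 2.61 × 212 = 1217.30.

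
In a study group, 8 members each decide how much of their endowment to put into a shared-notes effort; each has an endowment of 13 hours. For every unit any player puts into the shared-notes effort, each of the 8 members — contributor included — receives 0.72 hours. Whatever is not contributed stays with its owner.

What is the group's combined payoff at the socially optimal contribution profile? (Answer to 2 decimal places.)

599.04 hours

Each contributed unit returns 5.760 to the group as a whole (0.72 to each of 8 players), which exceeds 1, so the social optimum is full contribution: group total = 5.760 × 104 = 599.04.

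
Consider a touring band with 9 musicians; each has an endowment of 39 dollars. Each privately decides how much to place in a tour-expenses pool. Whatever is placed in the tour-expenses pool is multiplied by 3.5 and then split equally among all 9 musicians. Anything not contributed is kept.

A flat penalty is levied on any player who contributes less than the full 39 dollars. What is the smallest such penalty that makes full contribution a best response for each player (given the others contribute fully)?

23.83 dollars

Given the others contribute fully, the best deviation is to contribute 0 (any partial contribution still incurs the fine and gives up units whose private return 0.3889 is below 1).
Deviating from 39 to 0 saves 39 dollars but forfeits the deviator's share of the drop in the tour-expenses pool: 3.5/9 × 39 = 15.17.
So the deviation gain is 39 − 15.17 = 23.83, and the fine must be at least 23.83 dollars to wipe it out.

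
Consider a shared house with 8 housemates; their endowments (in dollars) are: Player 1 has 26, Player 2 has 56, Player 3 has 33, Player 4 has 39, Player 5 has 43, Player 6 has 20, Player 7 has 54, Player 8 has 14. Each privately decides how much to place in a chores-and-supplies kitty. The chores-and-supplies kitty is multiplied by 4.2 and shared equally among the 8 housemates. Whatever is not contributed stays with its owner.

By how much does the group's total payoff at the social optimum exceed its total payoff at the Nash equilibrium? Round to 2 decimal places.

The private return per contributed unit is 4.2/8 = 0.5250 < 1 for every player regardless of endowment, so the Nash equilibrium is zero contribution and the group total is Σ E_j = 26 + 56 + 33 + 39 + 43 + 20 + 54 + 14 = 285.
Each contributed unit returns 4.200 to the group, so the social optimum is full contribution by everyone: group total = 4.200 × 285 = 1197.00.
Efficiency loss = (4.200 − 1) × 285 = 912.00.

912.00 dollars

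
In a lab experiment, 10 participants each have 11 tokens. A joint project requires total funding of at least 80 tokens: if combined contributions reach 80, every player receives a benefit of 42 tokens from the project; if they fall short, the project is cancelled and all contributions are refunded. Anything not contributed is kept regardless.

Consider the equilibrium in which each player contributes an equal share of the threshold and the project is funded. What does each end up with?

Equal share of the threshold: 80/10 = 8.
At this profile no one gains by cutting their contribution: any cut drops the total below 80, the project is cancelled, contributions are refunded, and the deviator ends with 11, which is less than 11 − 8 + 42 = 45. Contributing more than 8 just wastes the excess. So contributing exactly 8 is a best response.
Each player's payoff: 11 − 8 + 42 = 45.

45 tokens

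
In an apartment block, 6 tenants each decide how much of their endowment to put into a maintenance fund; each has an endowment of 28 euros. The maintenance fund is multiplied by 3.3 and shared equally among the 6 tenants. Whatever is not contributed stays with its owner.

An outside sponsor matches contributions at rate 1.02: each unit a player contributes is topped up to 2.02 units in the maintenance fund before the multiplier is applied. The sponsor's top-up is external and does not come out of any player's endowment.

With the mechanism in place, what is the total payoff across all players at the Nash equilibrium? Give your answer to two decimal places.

Under the mechanism each unit contributed yields 3.3 × 2.02 / 6 = 1.1110 back to its contributor per unit of net cost, which exceeds 1, making full contribution the dominant choice for everyone.
So the Nash equilibrium is full contribution by all 6; the group earns 3.3 × 2.02 × 168 = 1119.89.

1119.89 euros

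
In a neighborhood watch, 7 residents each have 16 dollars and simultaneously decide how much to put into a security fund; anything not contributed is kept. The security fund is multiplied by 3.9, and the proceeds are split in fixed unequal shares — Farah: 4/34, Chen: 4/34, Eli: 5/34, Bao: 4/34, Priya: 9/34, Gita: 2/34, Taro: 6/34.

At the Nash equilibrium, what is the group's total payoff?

For player j, contributing a unit is worthwhile iff 3.9 × (j's share) ≥ 1, i.e. iff j's share is at least 0.2564.
Priya alone (share 9/34) is above the threshold, contributing 16; the remaining 6 contribute 0. Total contributed: 16.
The security fund pays out 3.9 × 16 = 62.40 in total (split across the unequal shares, but the aggregate is all that matters for the group sum).
The 6 free-riders keep 16 each, adding 96. Group total = 96 + 62.40 = 158.40.

158.40 dollars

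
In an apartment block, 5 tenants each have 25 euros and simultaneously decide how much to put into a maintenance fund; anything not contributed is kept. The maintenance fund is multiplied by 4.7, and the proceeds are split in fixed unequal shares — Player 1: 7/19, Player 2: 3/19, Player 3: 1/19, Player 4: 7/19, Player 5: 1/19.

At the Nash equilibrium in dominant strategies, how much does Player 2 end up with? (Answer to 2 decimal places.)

62.11 euros

A player with share s gets back 4.7·s per unit contributed, so full contribution is dominant for anyone with s > 1/4.7 = 0.2128 and zero contribution is dominant for anyone below.
Player 1 and Player 4 clear that bar, contributing 25 each; the remaining 3 contribute 0. Total contributed: 50.
Player 2 keeps 25 and receives 4.7 × 50 × 3/19 = 37.11 from the maintenance fund, for a payoff of 62.11.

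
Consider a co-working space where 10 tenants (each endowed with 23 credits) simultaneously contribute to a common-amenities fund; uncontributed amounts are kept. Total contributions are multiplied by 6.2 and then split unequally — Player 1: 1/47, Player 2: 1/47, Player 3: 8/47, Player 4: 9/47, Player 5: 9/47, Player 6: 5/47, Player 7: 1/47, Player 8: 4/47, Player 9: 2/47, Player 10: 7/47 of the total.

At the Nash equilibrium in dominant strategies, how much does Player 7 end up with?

32.10 credits

Each unit j contributes comes back to j as 6.2 × (j's share), so j prefers to contribute only if that share exceeds 1/6.2 = 0.1613; otherwise keeping the unit dominates.
Player 3, Player 4 and Player 5 are above the threshold, contributing 23 each; the remaining 7 contribute 0. Total contributed: 69.
Player 7 keeps 23 and receives 6.2 × 69 × 1/47 = 9.10 from the common-amenities fund, for a payoff of 32.10.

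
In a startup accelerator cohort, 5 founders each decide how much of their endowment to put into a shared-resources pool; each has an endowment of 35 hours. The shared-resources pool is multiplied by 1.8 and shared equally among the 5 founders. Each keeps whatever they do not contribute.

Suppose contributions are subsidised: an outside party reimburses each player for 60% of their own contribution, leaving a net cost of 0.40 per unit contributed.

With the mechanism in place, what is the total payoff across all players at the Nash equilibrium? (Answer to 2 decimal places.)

175.00 hours

The effective private return is (1.8/5) / 0.40 = 0.9000, which is still under 1, so the mechanism doesn't change anyone's dominant strategy: zero contribution.
At the Nash equilibrium no one contributes; group total payoff = 5 × 35 = 175.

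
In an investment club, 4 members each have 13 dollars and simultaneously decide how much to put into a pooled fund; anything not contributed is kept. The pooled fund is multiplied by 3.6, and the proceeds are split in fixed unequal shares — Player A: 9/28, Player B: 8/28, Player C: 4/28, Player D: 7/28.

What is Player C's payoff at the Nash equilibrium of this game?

26.37 dollars

For player j, contributing a unit is worthwhile iff 3.6 × (j's share) ≥ 1, i.e. iff j's share is at least 0.2778.
Player A and Player B are above the threshold, contributing 13 each; the remaining 2 contribute 0. Total contributed: 26.
Player C keeps 13 and receives 3.6 × 26 × 4/28 = 13.37 from the pooled fund, for a payoff of 26.37.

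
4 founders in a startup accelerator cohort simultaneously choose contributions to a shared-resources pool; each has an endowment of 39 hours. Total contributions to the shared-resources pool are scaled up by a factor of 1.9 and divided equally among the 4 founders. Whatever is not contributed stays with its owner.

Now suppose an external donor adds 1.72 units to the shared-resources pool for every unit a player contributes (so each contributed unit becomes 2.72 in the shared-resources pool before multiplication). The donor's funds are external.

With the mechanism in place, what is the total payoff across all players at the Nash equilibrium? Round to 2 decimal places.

The effective private return per unit is now 1.9 × 2.72 / 4 = 1.2920 > 1, so every player's dominant strategy flips to full contribution.
At the Nash equilibrium everyone contributes 39. Group total payoff = 1.9 × 2.72 × 156 = 806.21.

806.21 hours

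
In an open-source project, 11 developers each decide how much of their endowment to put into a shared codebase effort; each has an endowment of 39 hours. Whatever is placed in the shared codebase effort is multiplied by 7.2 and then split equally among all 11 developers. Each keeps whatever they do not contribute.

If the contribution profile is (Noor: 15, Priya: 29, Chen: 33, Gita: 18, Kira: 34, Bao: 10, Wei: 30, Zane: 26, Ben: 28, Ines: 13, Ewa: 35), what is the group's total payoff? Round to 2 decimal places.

Total contributed: 15 + 29 + 33 + 18 + 34 + 10 + 30 + 26 + 28 + 13 + 35 = 271; total kept: 11 × 39 − 271 = 158.
The shared codebase effort pays out 7.2 × 271 = 1951.20 in aggregate.
Group total = 158 + 1951.20 = 2109.20.

2109.20 hours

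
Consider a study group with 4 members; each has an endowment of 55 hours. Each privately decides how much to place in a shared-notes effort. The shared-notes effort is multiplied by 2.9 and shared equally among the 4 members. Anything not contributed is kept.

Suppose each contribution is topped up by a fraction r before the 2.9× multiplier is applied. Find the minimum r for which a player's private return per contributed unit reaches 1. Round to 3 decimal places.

0.379

With matching at rate r, one contributed unit becomes (1 + r) in the shared-notes effort and returns 2.9 × (1 + r) / 4 to the contributor.
Setting this equal to 1: 1 + r = 4/2.9 = 1.3793.
So the minimum matching rate is r = 1.3793 − 1 = 0.379.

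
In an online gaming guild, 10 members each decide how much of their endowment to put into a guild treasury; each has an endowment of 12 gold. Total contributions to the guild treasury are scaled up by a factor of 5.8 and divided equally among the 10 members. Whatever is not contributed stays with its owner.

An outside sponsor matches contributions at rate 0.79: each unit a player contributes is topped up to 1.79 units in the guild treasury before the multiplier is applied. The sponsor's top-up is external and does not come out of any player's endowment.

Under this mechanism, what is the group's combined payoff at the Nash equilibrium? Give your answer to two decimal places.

Under the mechanism each unit contributed yields 5.8 × 1.79 / 10 = 1.0382 back to its contributor per unit of net cost, which exceeds 1, making full contribution the dominant choice for everyone.
So the Nash equilibrium is full contribution by all 10; the group earns 5.8 × 1.79 × 120 = 1245.84.

1245.84 gold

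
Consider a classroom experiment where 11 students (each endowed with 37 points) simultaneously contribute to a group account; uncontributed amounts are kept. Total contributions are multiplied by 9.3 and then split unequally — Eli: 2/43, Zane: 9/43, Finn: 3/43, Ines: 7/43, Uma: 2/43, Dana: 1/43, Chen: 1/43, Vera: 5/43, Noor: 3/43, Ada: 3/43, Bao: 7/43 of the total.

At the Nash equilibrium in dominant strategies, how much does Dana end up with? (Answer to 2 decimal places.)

69.01 points

Each unit j contributes comes back to j as 9.3 × (j's share), so j prefers to contribute only if that share exceeds 1/9.3 = 0.1075; otherwise keeping the unit dominates.
Zane, Ines, Vera and Bao clear that bar, contributing 37 each; the remaining 7 contribute 0. Total contributed: 148.
Dana keeps 37 and receives 9.3 × 148 × 1/43 = 32.01 from the group account, for a payoff of 69.01.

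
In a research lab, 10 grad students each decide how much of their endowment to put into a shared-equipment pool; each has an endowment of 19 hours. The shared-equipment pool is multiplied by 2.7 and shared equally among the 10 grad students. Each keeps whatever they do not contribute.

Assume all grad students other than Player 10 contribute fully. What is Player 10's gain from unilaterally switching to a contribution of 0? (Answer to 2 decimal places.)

13.87 hours

Switching from a contribution of 19 to 0 lets Player 10 keep an extra 19 hours, but lowers the shared-equipment pool by 19, which costs Player 10 their own share of that drop: 2.7/10 × 19 = 5.13.
Net gain = 19 − 5.13 = 13.87. The private return per contributed unit (0.2700) is below 1, so free-riding is indeed the best response regardless of what the others do.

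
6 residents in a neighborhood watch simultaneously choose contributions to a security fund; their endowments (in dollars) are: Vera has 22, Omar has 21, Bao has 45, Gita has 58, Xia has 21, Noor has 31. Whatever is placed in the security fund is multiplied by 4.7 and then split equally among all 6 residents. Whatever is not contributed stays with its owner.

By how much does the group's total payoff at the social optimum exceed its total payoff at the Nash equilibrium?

732.60 dollars

The private return per contributed unit is 4.7/6 = 0.7833 < 1 for every player regardless of endowment, so the Nash equilibrium is zero contribution and the group total is Σ E_j = 22 + 21 + 45 + 58 + 21 + 31 = 198.
Each contributed unit returns 4.700 to the group, so the social optimum is full contribution by everyone: group total = 4.700 × 198 = 930.60.
Efficiency loss = (4.700 − 1) × 198 = 732.60.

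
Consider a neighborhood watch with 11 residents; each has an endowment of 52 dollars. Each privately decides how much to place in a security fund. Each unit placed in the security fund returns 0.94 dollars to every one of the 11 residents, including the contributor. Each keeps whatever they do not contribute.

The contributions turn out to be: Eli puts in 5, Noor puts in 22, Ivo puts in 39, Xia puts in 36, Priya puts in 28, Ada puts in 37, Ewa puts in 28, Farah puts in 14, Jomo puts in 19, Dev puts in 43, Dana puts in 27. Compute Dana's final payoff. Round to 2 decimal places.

305.12 dollars

Total contributed: 5 + 22 + 39 + 36 + 28 + 37 + 28 + 14 + 19 + 43 + 27 = 298.
Each receives 0.94 × 298 = 280.12 from the security fund.
Dana keeps 52 − 27 = 25, so Dana's payoff is 25 + 280.12 = 305.12.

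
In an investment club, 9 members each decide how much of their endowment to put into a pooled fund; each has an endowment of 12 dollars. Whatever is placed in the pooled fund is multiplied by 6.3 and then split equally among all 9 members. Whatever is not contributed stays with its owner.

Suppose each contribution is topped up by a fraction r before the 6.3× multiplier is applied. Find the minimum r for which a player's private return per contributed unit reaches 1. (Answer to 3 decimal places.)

With matching at rate r, one contributed unit becomes (1 + r) in the pooled fund and returns 6.3 × (1 + r) / 9 to the contributor.
Setting this equal to 1: 1 + r = 9/6.3 = 1.4286.
So the minimum matching rate is r = 1.4286 − 1 = 0.429.

0.429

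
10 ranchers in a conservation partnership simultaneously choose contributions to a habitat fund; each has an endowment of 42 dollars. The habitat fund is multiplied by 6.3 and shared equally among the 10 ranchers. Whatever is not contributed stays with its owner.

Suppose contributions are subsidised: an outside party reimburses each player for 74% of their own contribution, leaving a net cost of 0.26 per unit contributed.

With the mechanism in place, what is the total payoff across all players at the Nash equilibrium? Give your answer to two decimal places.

2956.80 dollars

With the mechanism, a contributed unit returns (6.3/10) / 0.26 = 2.4231 per unit of net cost to the contributor — now above 1 — so contributing fully is weakly dominant for every player.
At the Nash equilibrium everyone contributes 42. Group total payoff = 10 × (42 × 0.74 + 6.3 × 42) = 2956.80.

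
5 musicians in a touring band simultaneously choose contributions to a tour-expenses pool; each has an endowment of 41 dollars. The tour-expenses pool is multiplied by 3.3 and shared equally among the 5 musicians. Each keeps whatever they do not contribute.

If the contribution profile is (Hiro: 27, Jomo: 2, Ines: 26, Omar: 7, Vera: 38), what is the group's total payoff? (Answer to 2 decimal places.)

435.00 dollars

Total contributed: 27 + 2 + 26 + 7 + 38 = 100; total kept: 5 × 41 − 100 = 105.
The tour-expenses pool pays out 3.3 × 100 = 330.00 in aggregate.
Group total = 105 + 330.00 = 435.00.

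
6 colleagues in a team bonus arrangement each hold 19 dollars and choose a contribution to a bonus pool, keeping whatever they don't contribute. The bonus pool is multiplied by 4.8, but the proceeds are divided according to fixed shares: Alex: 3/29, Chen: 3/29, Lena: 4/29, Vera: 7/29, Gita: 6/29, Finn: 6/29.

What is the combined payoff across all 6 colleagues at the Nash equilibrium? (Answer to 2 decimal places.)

186.20 dollars

For player j, contributing a unit is worthwhile iff 4.8 × (j's share) ≥ 1, i.e. iff j's share is at least 0.2083.
Only Vera (7/29) clears that bar, contributing 19; the remaining 5 contribute 0. Total contributed: 19.
The bonus pool pays out 4.8 × 19 = 91.20 in total (split across the unequal shares, but the aggregate is all that matters for the group sum).
The 5 free-riders keep 19 each, adding 95. Group total = 95 + 91.20 = 186.20.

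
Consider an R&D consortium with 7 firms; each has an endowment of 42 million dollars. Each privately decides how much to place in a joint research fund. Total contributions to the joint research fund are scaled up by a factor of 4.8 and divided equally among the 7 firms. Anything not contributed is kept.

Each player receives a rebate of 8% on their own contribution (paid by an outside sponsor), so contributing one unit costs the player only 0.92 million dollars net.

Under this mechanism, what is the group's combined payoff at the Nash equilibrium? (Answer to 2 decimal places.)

Even with the mechanism, each unit contributed returns only (4.8/7) / 0.92 = 0.7453 per unit of net cost, so contributing nothing is still dominant.
At the Nash equilibrium no one contributes; group total payoff = 7 × 42 = 294.

294.00 million dollars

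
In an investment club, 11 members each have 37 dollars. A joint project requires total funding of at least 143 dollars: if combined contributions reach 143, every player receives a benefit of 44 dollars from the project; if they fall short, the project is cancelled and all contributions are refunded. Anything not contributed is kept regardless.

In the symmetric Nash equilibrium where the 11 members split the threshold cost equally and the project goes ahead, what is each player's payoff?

Equal share of the threshold: 143/11 = 13.
At this profile no one gains by cutting their contribution: any cut drops the total below 143, the project is cancelled, contributions are refunded, and the deviator ends with 37, which is less than 37 − 13 + 44 = 68. Contributing more than 13 just wastes the excess. So contributing exactly 13 is a best response.
Each player's payoff: 37 − 13 + 44 = 68.

68 dollars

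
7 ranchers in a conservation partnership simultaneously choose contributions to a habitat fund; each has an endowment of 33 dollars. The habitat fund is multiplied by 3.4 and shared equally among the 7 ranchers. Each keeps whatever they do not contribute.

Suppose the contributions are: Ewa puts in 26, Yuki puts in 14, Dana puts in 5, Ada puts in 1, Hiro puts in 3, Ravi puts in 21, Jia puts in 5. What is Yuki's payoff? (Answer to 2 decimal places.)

Total contributed: 26 + 14 + 5 + 1 + 3 + 21 + 5 = 75.
Each receives 3.4 × 75 / 7 = 36.43 from the habitat fund.
Yuki keeps 33 − 14 = 19, so Yuki's payoff is 19 + 36.43 = 55.43.

55.43 dollars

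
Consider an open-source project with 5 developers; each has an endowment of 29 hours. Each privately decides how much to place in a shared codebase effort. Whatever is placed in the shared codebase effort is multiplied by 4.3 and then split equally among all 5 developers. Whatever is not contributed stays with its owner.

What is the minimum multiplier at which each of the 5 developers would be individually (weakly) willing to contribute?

A contributed unit returns (multiplier)/5 to its contributor.
This reaches 1 exactly when the multiplier is 5.

5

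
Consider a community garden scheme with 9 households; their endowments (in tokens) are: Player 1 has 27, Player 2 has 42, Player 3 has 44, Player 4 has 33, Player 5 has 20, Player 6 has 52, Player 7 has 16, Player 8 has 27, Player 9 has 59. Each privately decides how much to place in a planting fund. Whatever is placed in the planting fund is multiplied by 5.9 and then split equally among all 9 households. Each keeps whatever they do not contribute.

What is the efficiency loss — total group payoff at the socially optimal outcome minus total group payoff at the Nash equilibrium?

The private return per contributed unit is 5.9/9 = 0.6556 < 1 for every player regardless of endowment, so the Nash equilibrium is zero contribution and the group total is Σ E_j = 27 + 42 + 44 + 33 + 20 + 52 + 16 + 27 + 59 = 320.
Each contributed unit returns 5.900 to the group, so the social optimum is full contribution by everyone: group total = 5.900 × 320 = 1888.00.
Efficiency loss = (5.900 − 1) × 320 = 1568.00.

1568.00 tokens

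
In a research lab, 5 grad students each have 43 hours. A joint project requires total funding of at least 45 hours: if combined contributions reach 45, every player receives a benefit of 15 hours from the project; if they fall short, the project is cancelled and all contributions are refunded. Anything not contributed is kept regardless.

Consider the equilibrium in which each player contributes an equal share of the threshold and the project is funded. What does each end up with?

Equal share of the threshold: 45/5 = 9.
At this profile no one gains by cutting their contribution: any cut drops the total below 45, the project is cancelled, contributions are refunded, and the deviator ends with 43, which is less than 43 − 9 + 15 = 49. Contributing more than 9 just wastes the excess. So contributing exactly 9 is a best response.
Each player's payoff: 43 − 9 + 15 = 49.

49 hours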